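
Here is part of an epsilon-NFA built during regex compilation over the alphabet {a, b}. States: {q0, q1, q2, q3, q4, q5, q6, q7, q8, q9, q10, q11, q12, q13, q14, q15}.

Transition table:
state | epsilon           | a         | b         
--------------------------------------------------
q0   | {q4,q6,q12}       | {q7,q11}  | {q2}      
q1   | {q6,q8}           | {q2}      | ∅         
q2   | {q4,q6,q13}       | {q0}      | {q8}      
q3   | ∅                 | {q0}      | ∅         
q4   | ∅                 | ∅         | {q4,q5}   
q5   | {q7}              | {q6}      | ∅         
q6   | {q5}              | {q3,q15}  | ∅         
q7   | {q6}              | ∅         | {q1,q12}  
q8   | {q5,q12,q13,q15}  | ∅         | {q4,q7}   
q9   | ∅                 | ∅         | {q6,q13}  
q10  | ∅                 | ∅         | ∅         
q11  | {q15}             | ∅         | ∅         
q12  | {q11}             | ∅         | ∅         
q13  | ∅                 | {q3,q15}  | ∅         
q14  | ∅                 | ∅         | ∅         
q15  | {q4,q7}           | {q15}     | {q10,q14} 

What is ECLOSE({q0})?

{q0, q4, q5, q6, q7, q11, q12, q15}

Start with {q0}.
From q0 via epsilon: add q4, q6, q12.
From q6 via epsilon: add q5.
From q12 via epsilon: add q11.
From q5 via epsilon: add q7.
From q11 via epsilon: add q15.
No new states can be added; the closed set is {q0, q4, q5, q6, q7, q11, q12, q15}.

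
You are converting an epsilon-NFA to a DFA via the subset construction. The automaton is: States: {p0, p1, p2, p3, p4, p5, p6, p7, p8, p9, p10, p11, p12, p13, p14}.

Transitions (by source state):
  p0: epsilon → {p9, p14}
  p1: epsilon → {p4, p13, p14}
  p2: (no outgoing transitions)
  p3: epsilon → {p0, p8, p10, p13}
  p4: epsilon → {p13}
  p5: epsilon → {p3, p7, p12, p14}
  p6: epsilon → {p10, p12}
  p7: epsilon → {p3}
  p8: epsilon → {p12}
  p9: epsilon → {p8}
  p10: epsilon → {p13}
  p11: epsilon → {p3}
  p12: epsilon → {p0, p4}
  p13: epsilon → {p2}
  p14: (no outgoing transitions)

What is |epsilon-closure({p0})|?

8

Start with {p0}.
From p0 via epsilon: add p9, p14.
From p9 via epsilon: add p8.
From p8 via epsilon: add p12.
From p12 via epsilon: add p4.
From p4 via epsilon: add p13.
From p13 via epsilon: add p2.
epsilon-closure = {p0, p2, p4, p8, p9, p12, p13, p14}, which has 8 states.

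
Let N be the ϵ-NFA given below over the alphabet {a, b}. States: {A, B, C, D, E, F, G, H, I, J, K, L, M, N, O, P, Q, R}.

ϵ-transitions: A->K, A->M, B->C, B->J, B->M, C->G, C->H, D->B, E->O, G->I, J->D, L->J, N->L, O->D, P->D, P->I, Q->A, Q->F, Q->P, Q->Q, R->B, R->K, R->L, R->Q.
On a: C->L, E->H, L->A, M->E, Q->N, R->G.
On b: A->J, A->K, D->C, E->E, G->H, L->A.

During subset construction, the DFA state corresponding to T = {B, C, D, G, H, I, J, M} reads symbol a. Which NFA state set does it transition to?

{B, C, D, E, G, H, I, J, L, M, O}

C on a → {L}.
M on a → {E}.
No a-transition from B, D, G, H, I, J.
Union after reading a: {E, L}.
Now take the ϵ-closure:
From E via ϵ: add O.
From L via ϵ: add J.
From J via ϵ: add D.
From D via ϵ: add B.
From B via ϵ: add C, M.
From C via ϵ: add G, H.
From G via ϵ: add I.
No new states can be added; the closed set is {B, C, D, E, G, H, I, J, L, M, O}.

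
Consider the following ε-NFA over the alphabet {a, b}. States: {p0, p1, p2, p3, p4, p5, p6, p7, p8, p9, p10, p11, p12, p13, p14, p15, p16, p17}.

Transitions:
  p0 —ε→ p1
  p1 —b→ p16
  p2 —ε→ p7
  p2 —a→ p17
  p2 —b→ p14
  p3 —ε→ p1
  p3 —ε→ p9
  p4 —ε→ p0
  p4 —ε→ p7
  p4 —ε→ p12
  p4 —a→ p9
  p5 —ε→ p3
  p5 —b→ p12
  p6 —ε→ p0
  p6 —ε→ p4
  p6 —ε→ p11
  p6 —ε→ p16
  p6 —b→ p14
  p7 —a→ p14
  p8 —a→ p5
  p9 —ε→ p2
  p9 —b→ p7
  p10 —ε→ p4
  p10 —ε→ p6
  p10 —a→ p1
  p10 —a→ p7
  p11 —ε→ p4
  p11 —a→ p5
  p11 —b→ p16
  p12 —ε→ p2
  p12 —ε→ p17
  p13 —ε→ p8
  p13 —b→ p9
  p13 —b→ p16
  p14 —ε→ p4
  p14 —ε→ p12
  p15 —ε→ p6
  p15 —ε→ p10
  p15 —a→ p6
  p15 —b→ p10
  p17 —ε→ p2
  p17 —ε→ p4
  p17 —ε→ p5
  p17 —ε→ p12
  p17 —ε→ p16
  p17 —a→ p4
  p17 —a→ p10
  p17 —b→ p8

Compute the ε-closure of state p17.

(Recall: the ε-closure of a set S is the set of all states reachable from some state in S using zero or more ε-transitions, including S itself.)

Start with {p17}.
From p17 via ε: add p2, p4, p5, p12, p16.
From p2 via ε: add p7.
From p4 via ε: add p0.
From p5 via ε: add p3.
From p0 via ε: add p1.
From p3 via ε: add p9.
No new states can be added; the closed set is {p0, p1, p2, p3, p4, p5, p7, p9, p12, p16, p17}.

{p0, p1, p2, p3, p4, p5, p7, p9, p12, p16, p17}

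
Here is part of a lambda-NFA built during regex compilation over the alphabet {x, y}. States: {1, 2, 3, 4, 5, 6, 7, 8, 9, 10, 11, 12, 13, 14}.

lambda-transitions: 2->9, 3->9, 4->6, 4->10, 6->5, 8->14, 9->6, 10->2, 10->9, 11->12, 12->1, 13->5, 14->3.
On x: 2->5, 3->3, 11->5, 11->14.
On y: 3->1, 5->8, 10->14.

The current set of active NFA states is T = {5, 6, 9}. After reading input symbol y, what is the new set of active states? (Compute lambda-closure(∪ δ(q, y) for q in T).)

{3, 5, 6, 8, 9, 14}

5 on y → {8}.
No y-transition from 6, 9.
Union after reading y: {8}.
Now take the lambda-closure:
From 8 via lambda: add 14.
From 14 via lambda: add 3.
From 3 via lambda: add 9.
From 9 via lambda: add 6.
From 6 via lambda: add 5.
No new states can be added; the closed set is {3, 5, 6, 8, 9, 14}.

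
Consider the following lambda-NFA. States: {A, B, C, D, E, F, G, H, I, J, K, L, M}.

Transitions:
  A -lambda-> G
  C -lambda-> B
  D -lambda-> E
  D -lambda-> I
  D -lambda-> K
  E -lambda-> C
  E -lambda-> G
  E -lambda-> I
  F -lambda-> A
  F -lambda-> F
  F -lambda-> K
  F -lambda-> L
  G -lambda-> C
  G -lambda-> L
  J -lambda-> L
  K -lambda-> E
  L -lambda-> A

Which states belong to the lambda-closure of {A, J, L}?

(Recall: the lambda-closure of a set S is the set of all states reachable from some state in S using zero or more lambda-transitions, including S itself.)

Start with {A, J, L}.
From A via lambda: add G.
From G via lambda: add C.
From C via lambda: add B.
No new states can be added; the closed set is {A, B, C, G, J, L}.

{A, B, C, G, J, L}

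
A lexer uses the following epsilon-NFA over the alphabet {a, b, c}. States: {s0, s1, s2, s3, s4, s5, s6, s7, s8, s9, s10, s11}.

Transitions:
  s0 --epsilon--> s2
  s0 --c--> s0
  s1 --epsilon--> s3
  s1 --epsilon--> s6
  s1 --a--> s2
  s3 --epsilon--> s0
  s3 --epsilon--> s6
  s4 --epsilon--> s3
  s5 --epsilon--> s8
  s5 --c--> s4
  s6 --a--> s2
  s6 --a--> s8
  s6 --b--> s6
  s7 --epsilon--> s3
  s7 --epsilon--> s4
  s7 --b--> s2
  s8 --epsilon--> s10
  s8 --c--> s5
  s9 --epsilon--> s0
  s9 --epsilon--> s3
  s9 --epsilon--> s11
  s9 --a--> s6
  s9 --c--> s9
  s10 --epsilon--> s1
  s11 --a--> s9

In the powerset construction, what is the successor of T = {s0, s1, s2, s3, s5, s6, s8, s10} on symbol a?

s1 on a → {s2}.
s6 on a → {s2, s8}.
No a-transition from s0, s2, s3, s5, s8, s10.
Union after reading a: {s2, s8}.
Now take the epsilon-closure:
From s8 via epsilon: add s10.
From s10 via epsilon: add s1.
From s1 via epsilon: add s3, s6.
From s3 via epsilon: add s0.
No new states can be added; the closed set is {s0, s1, s2, s3, s6, s8, s10}.

{s0, s1, s2, s3, s6, s8, s10}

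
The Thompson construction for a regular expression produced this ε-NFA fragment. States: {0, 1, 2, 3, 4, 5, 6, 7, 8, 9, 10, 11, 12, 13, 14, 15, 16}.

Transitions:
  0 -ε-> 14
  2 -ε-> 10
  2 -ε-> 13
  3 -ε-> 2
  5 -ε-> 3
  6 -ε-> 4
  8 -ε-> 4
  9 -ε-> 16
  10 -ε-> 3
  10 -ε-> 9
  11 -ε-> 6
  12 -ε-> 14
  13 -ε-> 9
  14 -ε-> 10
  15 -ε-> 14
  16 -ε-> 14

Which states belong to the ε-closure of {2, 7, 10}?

Start with {2, 7, 10}.
From 2 via ε: add 13.
From 10 via ε: add 3, 9.
From 9 via ε: add 16.
From 16 via ε: add 14.
No new states can be added; the closed set is {2, 3, 7, 9, 10, 13, 14, 16}.

{2, 3, 7, 9, 10, 13, 14, 16}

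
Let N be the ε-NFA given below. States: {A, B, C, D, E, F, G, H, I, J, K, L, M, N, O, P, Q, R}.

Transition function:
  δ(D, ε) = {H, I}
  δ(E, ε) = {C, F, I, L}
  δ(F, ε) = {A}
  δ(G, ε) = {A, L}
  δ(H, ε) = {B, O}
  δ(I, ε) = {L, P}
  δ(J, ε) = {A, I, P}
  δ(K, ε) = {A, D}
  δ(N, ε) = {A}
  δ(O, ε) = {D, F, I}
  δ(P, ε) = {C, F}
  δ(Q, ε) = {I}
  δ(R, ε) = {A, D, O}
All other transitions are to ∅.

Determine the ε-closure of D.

Start with {D}.
From D via ε: add H, I.
From H via ε: add B, O.
From I via ε: add L, P.
From O via ε: add F.
From P via ε: add C.
From F via ε: add A.
No new states can be added; the closed set is {A, B, C, D, F, H, I, L, O, P}.

{A, B, C, D, F, H, I, L, O, P}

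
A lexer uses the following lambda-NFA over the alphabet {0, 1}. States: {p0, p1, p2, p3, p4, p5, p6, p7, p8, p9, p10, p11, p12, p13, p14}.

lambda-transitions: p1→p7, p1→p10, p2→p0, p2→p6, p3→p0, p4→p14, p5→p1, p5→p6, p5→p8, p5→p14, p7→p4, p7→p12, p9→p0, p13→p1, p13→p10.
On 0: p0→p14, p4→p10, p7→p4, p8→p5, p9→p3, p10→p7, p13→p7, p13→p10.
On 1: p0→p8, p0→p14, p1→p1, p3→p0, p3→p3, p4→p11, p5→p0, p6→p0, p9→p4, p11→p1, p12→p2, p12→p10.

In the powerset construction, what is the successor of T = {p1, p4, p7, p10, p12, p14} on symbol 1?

{p0, p1, p2, p4, p6, p7, p10, p11, p12, p14}

p1 on 1 → {p1}.
p4 on 1 → {p11}.
p12 on 1 → {p2, p10}.
No 1-transition from p7, p10, p14.
Union after reading 1: {p1, p2, p10, p11}.
Now take the lambda-closure:
From p1 via lambda: add p7.
From p2 via lambda: add p0, p6.
From p7 via lambda: add p4, p12.
From p4 via lambda: add p14.
No new states can be added; the closed set is {p0, p1, p2, p4, p6, p7, p10, p11, p12, p14}.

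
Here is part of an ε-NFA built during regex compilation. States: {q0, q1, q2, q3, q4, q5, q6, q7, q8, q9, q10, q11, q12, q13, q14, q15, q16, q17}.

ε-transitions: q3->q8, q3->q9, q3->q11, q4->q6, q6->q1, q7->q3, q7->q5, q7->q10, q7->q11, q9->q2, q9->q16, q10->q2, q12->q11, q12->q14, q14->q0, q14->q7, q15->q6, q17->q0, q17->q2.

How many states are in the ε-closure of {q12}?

12

Start with {q12}.
From q12 via ε: add q11, q14.
From q14 via ε: add q0, q7.
From q7 via ε: add q3, q5, q10.
From q3 via ε: add q8, q9.
From q10 via ε: add q2.
From q9 via ε: add q16.
ε-closure = {q0, q2, q3, q5, q7, q8, q9, q10, q11, q12, q14, q16}, which has 12 states.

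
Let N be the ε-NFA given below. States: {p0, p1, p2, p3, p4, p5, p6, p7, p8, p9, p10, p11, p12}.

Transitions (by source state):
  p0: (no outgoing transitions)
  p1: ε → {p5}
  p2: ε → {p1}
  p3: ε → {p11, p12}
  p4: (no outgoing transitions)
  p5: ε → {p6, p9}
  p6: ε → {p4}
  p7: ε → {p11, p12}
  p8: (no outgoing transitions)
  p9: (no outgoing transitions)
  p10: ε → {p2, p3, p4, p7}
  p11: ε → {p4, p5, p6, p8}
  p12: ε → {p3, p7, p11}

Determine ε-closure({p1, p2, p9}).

Start with {p1, p2, p9}.
From p1 via ε: add p5.
From p5 via ε: add p6.
From p6 via ε: add p4.
No new states can be added; the closed set is {p1, p2, p4, p5, p6, p9}.

{p1, p2, p4, p5, p6, p9}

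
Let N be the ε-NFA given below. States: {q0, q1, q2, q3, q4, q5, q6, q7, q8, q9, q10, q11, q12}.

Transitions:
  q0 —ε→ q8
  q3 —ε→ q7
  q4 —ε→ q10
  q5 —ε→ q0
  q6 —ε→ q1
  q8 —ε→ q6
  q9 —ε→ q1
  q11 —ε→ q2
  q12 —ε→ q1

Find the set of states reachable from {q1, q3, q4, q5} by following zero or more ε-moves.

Start with {q1, q3, q4, q5}.
From q3 via ε: add q7.
From q4 via ε: add q10.
From q5 via ε: add q0.
From q0 via ε: add q8.
From q8 via ε: add q6.
No new states can be added; the closed set is {q0, q1, q3, q4, q5, q6, q7, q8, q10}.

{q0, q1, q3, q4, q5, q6, q7, q8, q10}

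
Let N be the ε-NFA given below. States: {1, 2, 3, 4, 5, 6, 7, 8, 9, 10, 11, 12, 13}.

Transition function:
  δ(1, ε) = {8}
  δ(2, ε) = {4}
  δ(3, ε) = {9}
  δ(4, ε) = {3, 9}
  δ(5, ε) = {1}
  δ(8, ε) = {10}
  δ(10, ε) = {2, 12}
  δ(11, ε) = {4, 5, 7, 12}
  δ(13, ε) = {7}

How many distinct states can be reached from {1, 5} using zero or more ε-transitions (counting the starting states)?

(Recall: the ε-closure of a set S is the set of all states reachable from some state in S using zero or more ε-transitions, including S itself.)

9

Start with {1, 5}.
From 1 via ε: add 8.
From 8 via ε: add 10.
From 10 via ε: add 2, 12.
From 2 via ε: add 4.
From 4 via ε: add 3, 9.
ε-closure = {1, 2, 3, 4, 5, 8, 9, 10, 12}, which has 9 states.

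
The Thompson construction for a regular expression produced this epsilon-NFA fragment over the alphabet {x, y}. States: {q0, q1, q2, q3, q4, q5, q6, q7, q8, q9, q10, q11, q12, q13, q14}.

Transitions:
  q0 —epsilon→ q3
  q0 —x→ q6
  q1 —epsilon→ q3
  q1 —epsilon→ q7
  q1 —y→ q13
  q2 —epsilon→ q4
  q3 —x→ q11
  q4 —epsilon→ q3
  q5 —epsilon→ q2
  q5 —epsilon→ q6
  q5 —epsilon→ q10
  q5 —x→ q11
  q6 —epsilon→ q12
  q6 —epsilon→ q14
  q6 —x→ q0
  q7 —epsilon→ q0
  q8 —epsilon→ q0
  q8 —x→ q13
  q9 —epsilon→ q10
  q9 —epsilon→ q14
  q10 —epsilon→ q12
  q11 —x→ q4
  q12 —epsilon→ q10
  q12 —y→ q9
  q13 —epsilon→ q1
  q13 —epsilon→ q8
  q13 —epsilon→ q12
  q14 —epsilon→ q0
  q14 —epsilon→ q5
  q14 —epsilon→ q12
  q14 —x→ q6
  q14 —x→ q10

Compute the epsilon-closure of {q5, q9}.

Start with {q5, q9}.
From q5 via epsilon: add q2, q6, q10.
From q9 via epsilon: add q14.
From q2 via epsilon: add q4.
From q6 via epsilon: add q12.
From q14 via epsilon: add q0.
From q0 via epsilon: add q3.
No new states can be added; the closed set is {q0, q2, q3, q4, q5, q6, q9, q10, q12, q14}.

{q0, q2, q3, q4, q5, q6, q9, q10, q12, q14}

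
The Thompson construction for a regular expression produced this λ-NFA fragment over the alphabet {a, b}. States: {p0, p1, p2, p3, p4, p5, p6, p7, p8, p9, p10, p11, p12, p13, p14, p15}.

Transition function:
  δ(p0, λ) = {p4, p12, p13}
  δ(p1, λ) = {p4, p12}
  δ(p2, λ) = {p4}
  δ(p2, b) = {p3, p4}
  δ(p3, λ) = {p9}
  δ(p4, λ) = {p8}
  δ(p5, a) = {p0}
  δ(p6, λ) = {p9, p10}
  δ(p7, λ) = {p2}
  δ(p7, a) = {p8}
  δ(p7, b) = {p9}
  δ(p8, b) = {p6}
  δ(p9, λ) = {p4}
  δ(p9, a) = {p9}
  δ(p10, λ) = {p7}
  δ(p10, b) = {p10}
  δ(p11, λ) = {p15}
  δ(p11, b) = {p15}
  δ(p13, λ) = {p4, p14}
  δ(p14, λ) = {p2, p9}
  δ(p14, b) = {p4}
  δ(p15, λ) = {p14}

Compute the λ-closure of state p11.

Start with {p11}.
From p11 via λ: add p15.
From p15 via λ: add p14.
From p14 via λ: add p2, p9.
From p2 via λ: add p4.
From p4 via λ: add p8.
No new states can be added; the closed set is {p2, p4, p8, p9, p11, p14, p15}.

{p2, p4, p8, p9, p11, p14, p15}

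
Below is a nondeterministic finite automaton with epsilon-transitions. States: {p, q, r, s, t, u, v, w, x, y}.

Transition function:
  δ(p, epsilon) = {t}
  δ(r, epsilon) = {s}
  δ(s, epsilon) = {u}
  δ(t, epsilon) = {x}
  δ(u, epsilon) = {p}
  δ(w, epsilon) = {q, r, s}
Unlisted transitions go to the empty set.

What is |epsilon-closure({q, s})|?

Start with {q, s}.
From s via epsilon: add u.
From u via epsilon: add p.
From p via epsilon: add t.
From t via epsilon: add x.
epsilon-closure = {p, q, s, t, u, x}, which has 6 states.

6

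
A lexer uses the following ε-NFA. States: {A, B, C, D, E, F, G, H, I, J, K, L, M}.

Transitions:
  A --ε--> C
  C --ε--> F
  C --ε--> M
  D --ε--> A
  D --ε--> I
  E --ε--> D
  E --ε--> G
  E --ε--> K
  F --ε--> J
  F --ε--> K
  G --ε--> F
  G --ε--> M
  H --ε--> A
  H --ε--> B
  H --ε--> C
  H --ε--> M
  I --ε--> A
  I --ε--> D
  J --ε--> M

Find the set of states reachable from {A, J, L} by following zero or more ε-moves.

Start with {A, J, L}.
From A via ε: add C.
From J via ε: add M.
From C via ε: add F.
From F via ε: add K.
No new states can be added; the closed set is {A, C, F, J, K, L, M}.

{A, C, F, J, K, L, M}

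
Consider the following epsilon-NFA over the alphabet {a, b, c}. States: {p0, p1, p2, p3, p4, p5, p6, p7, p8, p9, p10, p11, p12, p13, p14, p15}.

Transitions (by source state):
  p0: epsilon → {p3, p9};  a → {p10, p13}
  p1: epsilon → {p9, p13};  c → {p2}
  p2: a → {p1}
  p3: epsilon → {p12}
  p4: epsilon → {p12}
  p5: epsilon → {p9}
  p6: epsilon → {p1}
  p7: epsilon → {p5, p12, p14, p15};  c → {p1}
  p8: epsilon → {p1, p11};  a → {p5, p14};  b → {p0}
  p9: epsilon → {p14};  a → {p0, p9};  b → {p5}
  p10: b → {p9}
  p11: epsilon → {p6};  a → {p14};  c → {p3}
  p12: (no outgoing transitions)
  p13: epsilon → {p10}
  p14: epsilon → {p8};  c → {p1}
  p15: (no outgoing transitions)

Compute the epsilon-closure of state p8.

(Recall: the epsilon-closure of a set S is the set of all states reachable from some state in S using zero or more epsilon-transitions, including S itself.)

{p1, p6, p8, p9, p10, p11, p13, p14}

Start with {p8}.
From p8 via epsilon: add p1, p11.
From p1 via epsilon: add p9, p13.
From p11 via epsilon: add p6.
From p9 via epsilon: add p14.
From p13 via epsilon: add p10.
No new states can be added; the closed set is {p1, p6, p8, p9, p10, p11, p13, p14}.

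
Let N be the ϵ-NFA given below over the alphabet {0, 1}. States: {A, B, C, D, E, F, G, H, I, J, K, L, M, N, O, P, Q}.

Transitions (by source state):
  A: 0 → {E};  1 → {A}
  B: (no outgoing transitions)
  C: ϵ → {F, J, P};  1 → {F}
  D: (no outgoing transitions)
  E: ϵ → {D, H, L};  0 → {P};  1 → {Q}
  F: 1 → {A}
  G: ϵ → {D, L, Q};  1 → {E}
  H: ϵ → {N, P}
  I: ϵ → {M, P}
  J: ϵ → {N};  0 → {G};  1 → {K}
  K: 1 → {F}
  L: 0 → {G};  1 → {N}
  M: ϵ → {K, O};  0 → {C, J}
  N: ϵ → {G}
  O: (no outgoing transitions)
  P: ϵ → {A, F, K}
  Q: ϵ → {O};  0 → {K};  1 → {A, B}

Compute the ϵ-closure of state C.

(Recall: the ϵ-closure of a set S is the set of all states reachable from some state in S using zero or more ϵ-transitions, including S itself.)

Start with {C}.
From C via ϵ: add F, J, P.
From J via ϵ: add N.
From P via ϵ: add A, K.
From N via ϵ: add G.
From G via ϵ: add D, L, Q.
From Q via ϵ: add O.
No new states can be added; the closed set is {A, C, D, F, G, J, K, L, N, O, P, Q}.

{A, C, D, F, G, J, K, L, N, O, P, Q}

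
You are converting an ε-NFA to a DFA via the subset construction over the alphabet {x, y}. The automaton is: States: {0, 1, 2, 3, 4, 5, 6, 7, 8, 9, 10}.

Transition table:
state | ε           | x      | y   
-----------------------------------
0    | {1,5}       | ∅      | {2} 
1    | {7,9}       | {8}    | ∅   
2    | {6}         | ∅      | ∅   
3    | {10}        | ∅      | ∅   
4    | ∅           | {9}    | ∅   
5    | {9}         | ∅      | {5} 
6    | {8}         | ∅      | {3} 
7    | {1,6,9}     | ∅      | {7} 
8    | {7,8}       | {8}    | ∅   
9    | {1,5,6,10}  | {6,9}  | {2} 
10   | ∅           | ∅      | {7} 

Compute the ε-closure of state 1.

{1, 5, 6, 7, 8, 9, 10}

Start with {1}.
From 1 via ε: add 7, 9.
From 7 via ε: add 6.
From 9 via ε: add 5, 10.
From 6 via ε: add 8.
No new states can be added; the closed set is {1, 5, 6, 7, 8, 9, 10}.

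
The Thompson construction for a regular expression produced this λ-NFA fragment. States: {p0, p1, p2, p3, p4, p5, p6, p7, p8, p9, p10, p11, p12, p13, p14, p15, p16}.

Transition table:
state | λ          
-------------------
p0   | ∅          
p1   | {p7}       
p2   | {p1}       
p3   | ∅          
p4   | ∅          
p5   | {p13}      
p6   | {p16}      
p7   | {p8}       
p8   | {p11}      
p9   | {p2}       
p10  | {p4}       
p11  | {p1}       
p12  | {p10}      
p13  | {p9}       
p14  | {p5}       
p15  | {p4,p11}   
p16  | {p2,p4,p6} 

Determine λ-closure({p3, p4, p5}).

Start with {p3, p4, p5}.
From p5 via λ: add p13.
From p13 via λ: add p9.
From p9 via λ: add p2.
From p2 via λ: add p1.
From p1 via λ: add p7.
From p7 via λ: add p8.
From p8 via λ: add p11.
No new states can be added; the closed set is {p1, p2, p3, p4, p5, p7, p8, p9, p11, p13}.

{p1, p2, p3, p4, p5, p7, p8, p9, p11, p13}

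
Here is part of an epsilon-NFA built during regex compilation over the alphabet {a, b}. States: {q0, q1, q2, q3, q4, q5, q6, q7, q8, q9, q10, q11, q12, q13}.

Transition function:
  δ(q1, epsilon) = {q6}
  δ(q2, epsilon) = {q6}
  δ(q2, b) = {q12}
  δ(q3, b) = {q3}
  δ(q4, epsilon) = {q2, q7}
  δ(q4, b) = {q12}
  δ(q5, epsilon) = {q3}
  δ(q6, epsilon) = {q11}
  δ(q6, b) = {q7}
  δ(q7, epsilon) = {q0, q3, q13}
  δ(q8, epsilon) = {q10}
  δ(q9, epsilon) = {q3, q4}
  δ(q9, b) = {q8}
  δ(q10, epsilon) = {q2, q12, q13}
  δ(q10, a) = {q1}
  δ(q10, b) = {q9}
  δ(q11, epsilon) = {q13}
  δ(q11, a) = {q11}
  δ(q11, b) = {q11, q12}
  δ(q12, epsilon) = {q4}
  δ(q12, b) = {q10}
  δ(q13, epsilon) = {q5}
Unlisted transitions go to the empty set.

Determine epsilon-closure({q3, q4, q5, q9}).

Start with {q3, q4, q5, q9}.
From q4 via epsilon: add q2, q7.
From q2 via epsilon: add q6.
From q7 via epsilon: add q0, q13.
From q6 via epsilon: add q11.
No new states can be added; the closed set is {q0, q2, q3, q4, q5, q6, q7, q9, q11, q13}.

{q0, q2, q3, q4, q5, q6, q7, q9, q11, q13}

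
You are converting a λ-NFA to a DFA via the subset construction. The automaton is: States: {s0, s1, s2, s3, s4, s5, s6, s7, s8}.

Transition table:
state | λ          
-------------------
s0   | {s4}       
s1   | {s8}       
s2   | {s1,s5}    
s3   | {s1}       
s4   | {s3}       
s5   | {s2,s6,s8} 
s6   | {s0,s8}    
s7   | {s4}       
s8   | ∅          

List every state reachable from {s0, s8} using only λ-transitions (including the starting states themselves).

{s0, s1, s3, s4, s8}

Start with {s0, s8}.
From s0 via λ: add s4.
From s4 via λ: add s3.
From s3 via λ: add s1.
No new states can be added; the closed set is {s0, s1, s3, s4, s8}.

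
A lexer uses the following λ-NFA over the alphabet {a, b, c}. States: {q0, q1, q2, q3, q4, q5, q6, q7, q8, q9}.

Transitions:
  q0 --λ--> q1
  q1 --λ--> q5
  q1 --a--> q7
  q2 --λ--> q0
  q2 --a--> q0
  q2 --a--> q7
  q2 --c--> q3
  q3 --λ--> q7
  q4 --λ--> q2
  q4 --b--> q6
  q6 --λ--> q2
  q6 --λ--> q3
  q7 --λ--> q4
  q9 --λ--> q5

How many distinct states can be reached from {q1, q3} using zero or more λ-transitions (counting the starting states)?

Start with {q1, q3}.
From q1 via λ: add q5.
From q3 via λ: add q7.
From q7 via λ: add q4.
From q4 via λ: add q2.
From q2 via λ: add q0.
λ-closure = {q0, q1, q2, q3, q4, q5, q7}, which has 7 states.

7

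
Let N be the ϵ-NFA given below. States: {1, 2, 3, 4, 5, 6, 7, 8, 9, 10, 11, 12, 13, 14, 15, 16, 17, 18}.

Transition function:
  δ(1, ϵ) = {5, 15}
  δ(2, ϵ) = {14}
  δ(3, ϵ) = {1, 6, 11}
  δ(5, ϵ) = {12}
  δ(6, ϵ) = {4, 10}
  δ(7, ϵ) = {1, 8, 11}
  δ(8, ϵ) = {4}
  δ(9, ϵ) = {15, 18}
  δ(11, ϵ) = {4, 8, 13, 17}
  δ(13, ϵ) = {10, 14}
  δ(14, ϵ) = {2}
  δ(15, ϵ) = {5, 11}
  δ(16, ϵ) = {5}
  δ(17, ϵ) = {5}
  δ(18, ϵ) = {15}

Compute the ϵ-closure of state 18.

{2, 4, 5, 8, 10, 11, 12, 13, 14, 15, 17, 18}

Start with {18}.
From 18 via ϵ: add 15.
From 15 via ϵ: add 5, 11.
From 5 via ϵ: add 12.
From 11 via ϵ: add 4, 8, 13, 17.
From 13 via ϵ: add 10, 14.
From 14 via ϵ: add 2.
No new states can be added; the closed set is {2, 4, 5, 8, 10, 11, 12, 13, 14, 15, 17, 18}.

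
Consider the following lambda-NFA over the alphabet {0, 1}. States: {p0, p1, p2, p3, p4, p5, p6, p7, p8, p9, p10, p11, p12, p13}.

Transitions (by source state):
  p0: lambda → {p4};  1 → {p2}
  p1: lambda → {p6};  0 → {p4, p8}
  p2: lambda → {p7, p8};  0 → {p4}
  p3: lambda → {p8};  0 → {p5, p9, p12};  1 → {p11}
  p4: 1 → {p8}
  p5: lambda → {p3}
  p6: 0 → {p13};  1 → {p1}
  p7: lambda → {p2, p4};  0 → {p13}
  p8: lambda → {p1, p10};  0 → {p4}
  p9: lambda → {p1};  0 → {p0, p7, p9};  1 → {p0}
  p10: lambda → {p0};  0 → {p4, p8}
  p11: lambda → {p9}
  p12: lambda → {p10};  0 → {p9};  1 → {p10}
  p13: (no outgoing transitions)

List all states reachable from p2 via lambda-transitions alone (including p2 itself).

{p0, p1, p2, p4, p6, p7, p8, p10}

Start with {p2}.
From p2 via lambda: add p7, p8.
From p7 via lambda: add p4.
From p8 via lambda: add p1, p10.
From p1 via lambda: add p6.
From p10 via lambda: add p0.
No new states can be added; the closed set is {p0, p1, p2, p4, p6, p7, p8, p10}.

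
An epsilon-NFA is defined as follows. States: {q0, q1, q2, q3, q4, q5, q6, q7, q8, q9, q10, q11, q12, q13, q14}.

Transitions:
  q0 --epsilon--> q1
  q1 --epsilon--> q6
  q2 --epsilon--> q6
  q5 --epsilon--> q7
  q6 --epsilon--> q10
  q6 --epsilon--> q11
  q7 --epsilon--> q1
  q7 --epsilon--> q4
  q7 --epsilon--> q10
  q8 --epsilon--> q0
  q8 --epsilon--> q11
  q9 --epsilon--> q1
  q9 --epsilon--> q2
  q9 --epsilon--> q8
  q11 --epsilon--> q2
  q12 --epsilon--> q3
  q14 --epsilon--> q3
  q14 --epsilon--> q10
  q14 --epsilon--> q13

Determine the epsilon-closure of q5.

{q1, q2, q4, q5, q6, q7, q10, q11}

Start with {q5}.
From q5 via epsilon: add q7.
From q7 via epsilon: add q1, q4, q10.
From q1 via epsilon: add q6.
From q6 via epsilon: add q11.
From q11 via epsilon: add q2.
No new states can be added; the closed set is {q1, q2, q4, q5, q6, q7, q10, q11}.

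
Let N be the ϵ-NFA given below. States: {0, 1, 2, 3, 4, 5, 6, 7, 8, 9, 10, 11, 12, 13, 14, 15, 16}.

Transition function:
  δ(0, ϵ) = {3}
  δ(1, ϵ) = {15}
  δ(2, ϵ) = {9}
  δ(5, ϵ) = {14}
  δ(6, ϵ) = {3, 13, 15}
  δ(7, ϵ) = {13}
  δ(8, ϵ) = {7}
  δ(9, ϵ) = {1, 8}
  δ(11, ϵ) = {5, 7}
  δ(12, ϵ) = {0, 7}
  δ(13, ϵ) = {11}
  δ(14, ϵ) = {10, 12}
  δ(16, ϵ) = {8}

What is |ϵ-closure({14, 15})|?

10

Start with {14, 15}.
From 14 via ϵ: add 10, 12.
From 12 via ϵ: add 0, 7.
From 0 via ϵ: add 3.
From 7 via ϵ: add 13.
From 13 via ϵ: add 11.
From 11 via ϵ: add 5.
ϵ-closure = {0, 3, 5, 7, 10, 11, 12, 13, 14, 15}, which has 10 states.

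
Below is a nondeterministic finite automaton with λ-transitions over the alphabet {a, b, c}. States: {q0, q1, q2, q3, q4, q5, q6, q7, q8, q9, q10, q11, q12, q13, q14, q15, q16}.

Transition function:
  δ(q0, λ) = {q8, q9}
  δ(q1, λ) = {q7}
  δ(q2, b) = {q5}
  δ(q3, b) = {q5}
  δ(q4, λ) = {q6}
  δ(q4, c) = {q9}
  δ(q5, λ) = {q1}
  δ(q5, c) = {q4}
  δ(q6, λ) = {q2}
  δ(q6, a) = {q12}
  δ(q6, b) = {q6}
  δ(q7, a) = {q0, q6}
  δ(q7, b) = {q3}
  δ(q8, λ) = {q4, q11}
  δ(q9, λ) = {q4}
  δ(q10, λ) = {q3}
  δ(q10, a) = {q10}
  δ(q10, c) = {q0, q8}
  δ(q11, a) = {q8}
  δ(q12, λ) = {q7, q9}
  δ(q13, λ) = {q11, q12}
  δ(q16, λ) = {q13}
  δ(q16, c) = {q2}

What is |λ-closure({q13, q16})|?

Start with {q13, q16}.
From q13 via λ: add q11, q12.
From q12 via λ: add q7, q9.
From q9 via λ: add q4.
From q4 via λ: add q6.
From q6 via λ: add q2.
λ-closure = {q2, q4, q6, q7, q9, q11, q12, q13, q16}, which has 9 states.

9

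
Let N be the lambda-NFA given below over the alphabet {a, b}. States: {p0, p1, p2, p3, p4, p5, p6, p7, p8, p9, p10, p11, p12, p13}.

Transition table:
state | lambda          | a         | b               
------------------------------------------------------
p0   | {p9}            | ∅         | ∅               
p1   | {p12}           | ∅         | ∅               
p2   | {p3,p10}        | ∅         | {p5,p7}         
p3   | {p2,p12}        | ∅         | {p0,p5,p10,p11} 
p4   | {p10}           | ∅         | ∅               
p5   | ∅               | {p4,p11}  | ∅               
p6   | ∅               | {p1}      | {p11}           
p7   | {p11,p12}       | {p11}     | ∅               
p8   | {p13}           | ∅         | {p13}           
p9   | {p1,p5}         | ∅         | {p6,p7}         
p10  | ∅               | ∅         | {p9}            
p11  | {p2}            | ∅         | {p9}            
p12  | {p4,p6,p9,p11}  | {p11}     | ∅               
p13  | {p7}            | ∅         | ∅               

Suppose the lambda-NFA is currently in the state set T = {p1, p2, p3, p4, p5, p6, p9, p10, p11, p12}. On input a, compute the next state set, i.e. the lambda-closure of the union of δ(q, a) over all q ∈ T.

{p1, p2, p3, p4, p5, p6, p9, p10, p11, p12}

p5 on a → {p4, p11}.
p6 on a → {p1}.
p12 on a → {p11}.
No a-transition from p1, p2, p3, p4, p9, p10, p11.
Union after reading a: {p1, p4, p11}.
Now take the lambda-closure:
From p1 via lambda: add p12.
From p4 via lambda: add p10.
From p11 via lambda: add p2.
From p2 via lambda: add p3.
From p12 via lambda: add p6, p9.
From p9 via lambda: add p5.
No new states can be added; the closed set is {p1, p2, p3, p4, p5, p6, p9, p10, p11, p12}.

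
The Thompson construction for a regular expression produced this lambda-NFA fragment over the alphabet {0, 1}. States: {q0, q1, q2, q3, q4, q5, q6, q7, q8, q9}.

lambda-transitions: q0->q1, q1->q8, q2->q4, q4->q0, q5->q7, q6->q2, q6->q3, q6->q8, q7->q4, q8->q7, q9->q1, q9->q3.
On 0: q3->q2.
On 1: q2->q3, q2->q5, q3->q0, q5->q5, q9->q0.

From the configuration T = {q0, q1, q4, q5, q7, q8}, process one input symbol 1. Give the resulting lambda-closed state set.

{q0, q1, q4, q5, q7, q8}

q5 on 1 → {q5}.
No 1-transition from q0, q1, q4, q7, q8.
Union after reading 1: {q5}.
Now take the lambda-closure:
From q5 via lambda: add q7.
From q7 via lambda: add q4.
From q4 via lambda: add q0.
From q0 via lambda: add q1.
From q1 via lambda: add q8.
No new states can be added; the closed set is {q0, q1, q4, q5, q7, q8}.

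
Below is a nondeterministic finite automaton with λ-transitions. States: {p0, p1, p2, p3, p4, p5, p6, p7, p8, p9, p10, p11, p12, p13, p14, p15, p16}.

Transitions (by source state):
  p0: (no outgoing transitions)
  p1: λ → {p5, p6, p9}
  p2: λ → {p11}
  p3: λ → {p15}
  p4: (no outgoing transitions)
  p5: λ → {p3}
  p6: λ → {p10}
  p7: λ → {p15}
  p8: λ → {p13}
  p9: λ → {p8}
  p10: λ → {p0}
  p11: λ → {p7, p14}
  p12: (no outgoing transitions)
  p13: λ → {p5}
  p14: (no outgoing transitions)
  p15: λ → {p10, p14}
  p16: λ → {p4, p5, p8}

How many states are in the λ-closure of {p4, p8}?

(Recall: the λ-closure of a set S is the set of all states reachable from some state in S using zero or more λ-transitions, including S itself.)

Start with {p4, p8}.
From p8 via λ: add p13.
From p13 via λ: add p5.
From p5 via λ: add p3.
From p3 via λ: add p15.
From p15 via λ: add p10, p14.
From p10 via λ: add p0.
λ-closure = {p0, p3, p4, p5, p8, p10, p13, p14, p15}, which has 9 states.

9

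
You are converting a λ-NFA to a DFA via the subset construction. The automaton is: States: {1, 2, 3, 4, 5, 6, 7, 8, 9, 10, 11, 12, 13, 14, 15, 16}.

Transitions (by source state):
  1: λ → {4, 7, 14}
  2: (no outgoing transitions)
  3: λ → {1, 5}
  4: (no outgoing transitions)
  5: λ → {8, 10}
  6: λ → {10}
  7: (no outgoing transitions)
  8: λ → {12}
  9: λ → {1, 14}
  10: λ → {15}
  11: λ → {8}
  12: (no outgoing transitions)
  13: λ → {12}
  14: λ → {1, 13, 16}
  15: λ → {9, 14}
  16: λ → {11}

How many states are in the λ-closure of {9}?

10

Start with {9}.
From 9 via λ: add 1, 14.
From 1 via λ: add 4, 7.
From 14 via λ: add 13, 16.
From 13 via λ: add 12.
From 16 via λ: add 11.
From 11 via λ: add 8.
λ-closure = {1, 4, 7, 8, 9, 11, 12, 13, 14, 16}, which has 10 states.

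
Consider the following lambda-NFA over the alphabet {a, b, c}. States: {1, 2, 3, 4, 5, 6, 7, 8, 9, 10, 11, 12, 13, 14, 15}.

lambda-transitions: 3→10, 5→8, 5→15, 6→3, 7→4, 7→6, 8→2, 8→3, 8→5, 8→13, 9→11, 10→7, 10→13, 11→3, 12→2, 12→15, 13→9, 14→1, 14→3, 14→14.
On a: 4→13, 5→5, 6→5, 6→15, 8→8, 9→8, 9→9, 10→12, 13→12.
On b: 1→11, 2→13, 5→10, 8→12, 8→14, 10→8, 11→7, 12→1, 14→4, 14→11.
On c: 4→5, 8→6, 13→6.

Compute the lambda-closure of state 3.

Start with {3}.
From 3 via lambda: add 10.
From 10 via lambda: add 7, 13.
From 7 via lambda: add 4, 6.
From 13 via lambda: add 9.
From 9 via lambda: add 11.
No new states can be added; the closed set is {3, 4, 6, 7, 9, 10, 11, 13}.

{3, 4, 6, 7, 9, 10, 11, 13}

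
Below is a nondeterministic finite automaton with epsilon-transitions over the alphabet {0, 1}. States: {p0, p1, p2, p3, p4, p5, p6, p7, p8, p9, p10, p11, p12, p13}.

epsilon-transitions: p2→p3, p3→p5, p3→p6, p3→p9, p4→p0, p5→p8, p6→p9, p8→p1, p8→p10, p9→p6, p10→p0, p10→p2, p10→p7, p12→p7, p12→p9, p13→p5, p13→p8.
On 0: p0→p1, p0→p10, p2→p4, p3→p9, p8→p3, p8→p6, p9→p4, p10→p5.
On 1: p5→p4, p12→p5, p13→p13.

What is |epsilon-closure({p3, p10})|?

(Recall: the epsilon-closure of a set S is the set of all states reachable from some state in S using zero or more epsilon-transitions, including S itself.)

Start with {p3, p10}.
From p3 via epsilon: add p5, p6, p9.
From p10 via epsilon: add p0, p2, p7.
From p5 via epsilon: add p8.
From p8 via epsilon: add p1.
epsilon-closure = {p0, p1, p2, p3, p5, p6, p7, p8, p9, p10}, which has 10 states.

10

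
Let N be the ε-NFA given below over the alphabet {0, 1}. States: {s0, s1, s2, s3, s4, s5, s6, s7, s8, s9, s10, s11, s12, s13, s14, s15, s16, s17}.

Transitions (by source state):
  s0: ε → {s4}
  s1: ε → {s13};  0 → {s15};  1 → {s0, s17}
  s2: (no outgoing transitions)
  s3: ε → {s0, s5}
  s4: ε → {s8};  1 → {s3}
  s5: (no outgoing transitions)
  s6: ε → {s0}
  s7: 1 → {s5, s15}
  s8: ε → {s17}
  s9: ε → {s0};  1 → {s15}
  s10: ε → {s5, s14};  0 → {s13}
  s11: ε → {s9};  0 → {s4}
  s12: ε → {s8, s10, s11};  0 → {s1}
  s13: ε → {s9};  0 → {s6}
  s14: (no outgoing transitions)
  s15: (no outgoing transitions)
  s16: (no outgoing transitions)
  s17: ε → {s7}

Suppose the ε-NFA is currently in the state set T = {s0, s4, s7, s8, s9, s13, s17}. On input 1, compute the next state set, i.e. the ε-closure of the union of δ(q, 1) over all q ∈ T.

s4 on 1 → {s3}.
s7 on 1 → {s5, s15}.
s9 on 1 → {s15}.
No 1-transition from s0, s8, s13, s17.
Union after reading 1: {s3, s5, s15}.
Now take the ε-closure:
From s3 via ε: add s0.
From s0 via ε: add s4.
From s4 via ε: add s8.
From s8 via ε: add s17.
From s17 via ε: add s7.
No new states can be added; the closed set is {s0, s3, s4, s5, s7, s8, s15, s17}.

{s0, s3, s4, s5, s7, s8, s15, s17}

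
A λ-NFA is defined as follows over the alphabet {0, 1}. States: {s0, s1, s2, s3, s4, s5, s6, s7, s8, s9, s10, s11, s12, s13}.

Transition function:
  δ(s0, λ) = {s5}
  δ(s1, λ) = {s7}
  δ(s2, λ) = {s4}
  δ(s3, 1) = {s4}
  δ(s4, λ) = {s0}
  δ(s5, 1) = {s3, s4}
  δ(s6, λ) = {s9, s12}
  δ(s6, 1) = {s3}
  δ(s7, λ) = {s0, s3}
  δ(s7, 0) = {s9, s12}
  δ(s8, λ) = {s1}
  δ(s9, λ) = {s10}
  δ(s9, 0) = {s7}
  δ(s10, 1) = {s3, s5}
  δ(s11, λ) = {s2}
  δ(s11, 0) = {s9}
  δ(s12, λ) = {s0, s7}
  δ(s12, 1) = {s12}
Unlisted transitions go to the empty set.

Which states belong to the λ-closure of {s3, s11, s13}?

{s0, s2, s3, s4, s5, s11, s13}

Start with {s3, s11, s13}.
From s11 via λ: add s2.
From s2 via λ: add s4.
From s4 via λ: add s0.
From s0 via λ: add s5.
No new states can be added; the closed set is {s0, s2, s3, s4, s5, s11, s13}.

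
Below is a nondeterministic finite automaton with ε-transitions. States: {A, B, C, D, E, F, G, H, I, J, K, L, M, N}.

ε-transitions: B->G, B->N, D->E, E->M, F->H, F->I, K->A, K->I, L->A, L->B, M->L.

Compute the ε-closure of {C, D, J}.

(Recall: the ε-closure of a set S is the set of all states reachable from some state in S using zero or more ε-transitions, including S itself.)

{A, B, C, D, E, G, J, L, M, N}

Start with {C, D, J}.
From D via ε: add E.
From E via ε: add M.
From M via ε: add L.
From L via ε: add A, B.
From B via ε: add G, N.
No new states can be added; the closed set is {A, B, C, D, E, G, J, L, M, N}.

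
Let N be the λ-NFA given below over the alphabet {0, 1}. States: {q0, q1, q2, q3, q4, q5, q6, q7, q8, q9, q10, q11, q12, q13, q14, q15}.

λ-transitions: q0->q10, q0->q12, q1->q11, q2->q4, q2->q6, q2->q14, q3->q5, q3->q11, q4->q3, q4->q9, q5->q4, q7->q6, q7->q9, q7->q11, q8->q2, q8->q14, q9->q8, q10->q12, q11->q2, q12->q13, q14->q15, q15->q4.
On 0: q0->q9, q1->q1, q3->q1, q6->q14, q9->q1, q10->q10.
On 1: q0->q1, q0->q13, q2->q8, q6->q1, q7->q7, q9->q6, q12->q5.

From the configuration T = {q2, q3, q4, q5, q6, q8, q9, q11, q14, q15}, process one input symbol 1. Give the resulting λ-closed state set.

{q1, q2, q3, q4, q5, q6, q8, q9, q11, q14, q15}

q2 on 1 → {q8}.
q6 on 1 → {q1}.
q9 on 1 → {q6}.
No 1-transition from q3, q4, q5, q8, q11, q14, q15.
Union after reading 1: {q1, q6, q8}.
Now take the λ-closure:
From q1 via λ: add q11.
From q8 via λ: add q2, q14.
From q2 via λ: add q4.
From q14 via λ: add q15.
From q4 via λ: add q3, q9.
From q3 via λ: add q5.
No new states can be added; the closed set is {q1, q2, q3, q4, q5, q6, q8, q9, q11, q14, q15}.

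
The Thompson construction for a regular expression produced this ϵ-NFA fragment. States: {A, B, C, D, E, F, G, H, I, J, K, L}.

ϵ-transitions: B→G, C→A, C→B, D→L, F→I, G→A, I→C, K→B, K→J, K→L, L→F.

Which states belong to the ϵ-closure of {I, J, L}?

Start with {I, J, L}.
From I via ϵ: add C.
From L via ϵ: add F.
From C via ϵ: add A, B.
From B via ϵ: add G.
No new states can be added; the closed set is {A, B, C, F, G, I, J, L}.

{A, B, C, F, G, I, J, L}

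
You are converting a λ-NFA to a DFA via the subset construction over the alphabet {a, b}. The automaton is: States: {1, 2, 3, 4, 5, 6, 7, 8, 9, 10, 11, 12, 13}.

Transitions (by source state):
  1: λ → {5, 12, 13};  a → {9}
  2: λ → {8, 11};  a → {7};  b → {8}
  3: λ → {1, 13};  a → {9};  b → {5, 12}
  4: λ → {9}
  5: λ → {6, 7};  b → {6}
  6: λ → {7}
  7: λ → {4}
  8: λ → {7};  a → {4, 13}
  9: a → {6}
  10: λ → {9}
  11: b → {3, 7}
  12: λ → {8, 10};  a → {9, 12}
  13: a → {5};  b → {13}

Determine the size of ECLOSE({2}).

6

Start with {2}.
From 2 via λ: add 8, 11.
From 8 via λ: add 7.
From 7 via λ: add 4.
From 4 via λ: add 9.
λ-closure = {2, 4, 7, 8, 9, 11}, which has 6 states.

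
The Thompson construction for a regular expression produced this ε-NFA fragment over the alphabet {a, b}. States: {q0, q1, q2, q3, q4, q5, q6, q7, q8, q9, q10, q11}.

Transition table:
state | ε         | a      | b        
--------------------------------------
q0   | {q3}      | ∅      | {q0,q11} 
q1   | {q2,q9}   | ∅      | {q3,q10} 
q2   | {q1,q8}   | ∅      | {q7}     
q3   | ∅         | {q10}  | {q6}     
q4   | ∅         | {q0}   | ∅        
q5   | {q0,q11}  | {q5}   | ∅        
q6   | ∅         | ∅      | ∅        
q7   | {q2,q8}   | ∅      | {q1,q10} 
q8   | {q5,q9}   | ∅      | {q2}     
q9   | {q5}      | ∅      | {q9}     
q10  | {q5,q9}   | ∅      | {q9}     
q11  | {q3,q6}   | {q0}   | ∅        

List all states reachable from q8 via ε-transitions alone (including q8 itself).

{q0, q3, q5, q6, q8, q9, q11}

Start with {q8}.
From q8 via ε: add q5, q9.
From q5 via ε: add q0, q11.
From q0 via ε: add q3.
From q11 via ε: add q6.
No new states can be added; the closed set is {q0, q3, q5, q6, q8, q9, q11}.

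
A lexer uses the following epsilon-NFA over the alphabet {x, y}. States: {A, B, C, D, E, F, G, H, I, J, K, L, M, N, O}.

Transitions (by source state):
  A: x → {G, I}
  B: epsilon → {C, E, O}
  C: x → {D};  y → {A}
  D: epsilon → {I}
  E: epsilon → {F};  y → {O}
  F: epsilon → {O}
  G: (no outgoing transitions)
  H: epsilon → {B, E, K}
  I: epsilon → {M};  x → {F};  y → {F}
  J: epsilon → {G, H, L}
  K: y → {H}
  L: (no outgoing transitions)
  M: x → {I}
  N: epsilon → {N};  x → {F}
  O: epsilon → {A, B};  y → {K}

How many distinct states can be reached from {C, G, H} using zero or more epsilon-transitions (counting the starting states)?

Start with {C, G, H}.
From H via epsilon: add B, E, K.
From B via epsilon: add O.
From E via epsilon: add F.
From O via epsilon: add A.
epsilon-closure = {A, B, C, E, F, G, H, K, O}, which has 9 states.

9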